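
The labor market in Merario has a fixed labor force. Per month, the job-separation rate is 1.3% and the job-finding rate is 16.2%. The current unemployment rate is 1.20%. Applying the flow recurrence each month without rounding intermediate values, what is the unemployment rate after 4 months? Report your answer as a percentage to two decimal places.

With a fixed labor force, u_{t+1} = u_t + s·(1−u_t) − f·u_t = u_t·(1−s−f) + s.
Here 1−s−f = 0.825 and s = 0.013.
u_1 = 0.012000 × 0.825 + 0.013 = 0.022900.
u_2 = 0.022900 × 0.825 + 0.013 = 0.031892.
u_3 = 0.031892 × 0.825 + 0.013 = 0.039311.
u_4 = 0.039311 × 0.825 + 0.013 = 0.045432.

Unemployment rate after four months ≈ 4.54%.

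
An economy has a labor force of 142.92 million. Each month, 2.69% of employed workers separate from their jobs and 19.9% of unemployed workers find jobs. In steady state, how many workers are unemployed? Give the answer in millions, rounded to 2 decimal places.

About 17.02 million are unemployed in steady state.

Steady-state unemployment rate u* = s/(s+f) = 2.69/(2.69+19.9) = 0.119079.
Unemployed = u* × labor force = 0.119079 × 142.92 ≈ 17.02 million.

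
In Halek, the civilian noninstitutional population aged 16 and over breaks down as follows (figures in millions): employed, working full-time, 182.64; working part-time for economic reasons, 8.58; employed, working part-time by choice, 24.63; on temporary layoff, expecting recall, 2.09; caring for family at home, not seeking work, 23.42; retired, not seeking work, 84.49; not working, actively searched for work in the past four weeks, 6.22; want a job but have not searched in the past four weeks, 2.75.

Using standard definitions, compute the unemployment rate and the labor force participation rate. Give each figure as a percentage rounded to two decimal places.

Employed = 182.64 + 8.58 + 24.63 = 215.85 million (anyone who worked, including part-time for economic reasons, counts as employed).
Unemployed = 2.09 + 6.22 = 8.31 million (jobless and actively searching, or on temporary layoff).
Labor force = 215.85 + 8.31 = 224.16 million.
Not in labor force = 23.42 + 84.49 + 2.75 = 110.66 million (those not working and not actively searching are outside the labor force — including those who want a job but have given up searching).
Civilian working-age population = 224.16 + 110.66 = 334.82 million.
Unemployment rate = 8.31 / 224.16 = 3.71%.
Labor force participation rate = 224.16 / 334.82 = 66.95%.

Unemployment rate ≈ 3.71%; labor force participation rate ≈ 66.95%.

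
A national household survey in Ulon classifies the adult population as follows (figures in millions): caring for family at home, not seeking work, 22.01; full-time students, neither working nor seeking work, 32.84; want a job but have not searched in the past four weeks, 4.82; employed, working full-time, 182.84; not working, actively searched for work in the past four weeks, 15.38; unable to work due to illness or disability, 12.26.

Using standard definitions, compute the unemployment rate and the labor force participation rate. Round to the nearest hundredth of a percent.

Employed = 182.84 million.
Unemployed = 15.38 million.
Labor force = 182.84 + 15.38 = 198.22 million.
Not in labor force = 22.01 + 32.84 + 4.82 + 12.26 = 71.93 million (those not working and not actively searching are outside the labor force — including those who want a job but have given up searching).
Civilian working-age population = 198.22 + 71.93 = 270.15 million.
Unemployment rate = 15.38 / 198.22 = 7.76%.
Labor force participation rate = 198.22 / 270.15 = 73.37%.

Unemployment rate ≈ 7.76%; labor force participation rate ≈ 73.37%.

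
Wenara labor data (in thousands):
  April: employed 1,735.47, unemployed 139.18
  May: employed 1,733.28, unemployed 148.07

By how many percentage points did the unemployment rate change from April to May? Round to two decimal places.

The unemployment rate changed by +0.45 percentage points.

April: labor force = 1,735.47 + 139.18 = 1,874.65; u = 139.18/1,874.65 = 7.42%.
May: labor force = 1,733.28 + 148.07 = 1,881.35; u = 148.07/1,881.35 = 7.87%.
Change = 7.87% − 7.42% = +0.45 pp.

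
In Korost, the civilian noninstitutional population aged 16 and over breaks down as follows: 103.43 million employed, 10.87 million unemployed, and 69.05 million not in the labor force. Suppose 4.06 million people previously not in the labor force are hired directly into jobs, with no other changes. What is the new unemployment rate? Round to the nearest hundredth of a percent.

New unemployment rate ≈ 9.18%.

Initially, labor force = 103.43 + 10.87 = 114.30 million, so u = 10.87/114.30 = 9.51%.
After the change, employed and labor force both rise by 4.06; unemployed unchanged → E = 107.49, U = 10.87, labor force = 118.36 million.
New unemployment rate = 10.87 / 118.36 = 9.18%.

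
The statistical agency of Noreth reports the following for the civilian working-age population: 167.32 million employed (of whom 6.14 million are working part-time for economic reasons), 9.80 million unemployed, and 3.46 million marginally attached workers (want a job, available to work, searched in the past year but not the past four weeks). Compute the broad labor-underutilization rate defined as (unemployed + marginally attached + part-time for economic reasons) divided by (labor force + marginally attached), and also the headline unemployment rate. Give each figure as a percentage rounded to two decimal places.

Broad underutilization rate ≈ 10.74%; headline unemployment rate ≈ 5.53%.

Labor force = 167.32 + 9.80 = 177.12 million.
Numerator = 9.80 + 3.46 + 6.14 = 19.40 million.
Denominator = 177.12 + 3.46 = 180.58 million.
Broad rate = 19.40 / 180.58 = 10.74%.
Headline unemployment rate = 9.80 / 177.12 = 5.53%.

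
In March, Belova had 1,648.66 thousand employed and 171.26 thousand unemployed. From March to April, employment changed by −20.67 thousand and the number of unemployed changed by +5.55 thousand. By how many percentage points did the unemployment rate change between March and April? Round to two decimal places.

March: labor force = 1,648.66 + 171.26 = 1,819.92; u = 171.26/1,819.92 = 9.41%.
April: labor force = 1,627.99 + 176.81 = 1,804.80; u = 176.81/1,804.80 = 9.80%.
Change = 9.80% − 9.41% = +0.39 pp.

The unemployment rate changed by +0.39 percentage points.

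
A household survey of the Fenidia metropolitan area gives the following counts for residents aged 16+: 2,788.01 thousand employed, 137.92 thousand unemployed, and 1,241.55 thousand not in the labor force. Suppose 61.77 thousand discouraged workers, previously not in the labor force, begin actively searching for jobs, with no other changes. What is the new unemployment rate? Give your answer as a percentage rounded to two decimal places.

New unemployment rate ≈ 6.68%.

Initially, labor force = 2,788.01 + 137.92 = 2,925.93 thousand, so u = 137.92/2,925.93 = 4.71%.
After the change, unemployed and labor force both rise by 61.77 → E = 2,788.01, U = 199.69, labor force = 2,987.70 thousand.
New unemployment rate = 199.69 / 2,987.70 = 6.68%.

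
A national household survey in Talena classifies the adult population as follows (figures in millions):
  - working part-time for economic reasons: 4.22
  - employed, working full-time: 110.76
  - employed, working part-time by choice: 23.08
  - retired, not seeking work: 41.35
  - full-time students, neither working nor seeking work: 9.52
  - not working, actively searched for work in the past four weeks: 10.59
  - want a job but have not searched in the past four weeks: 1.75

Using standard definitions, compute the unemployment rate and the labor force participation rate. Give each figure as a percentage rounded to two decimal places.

Employed = 4.22 + 110.76 + 23.08 = 138.06 million (anyone who worked, including part-time for economic reasons, counts as employed).
Unemployed = 10.59 million.
Labor force = 138.06 + 10.59 = 148.65 million.
Not in labor force = 41.35 + 9.52 + 1.75 = 52.62 million (those not working and not actively searching are outside the labor force — including those who want a job but have given up searching).
Civilian working-age population = 148.65 + 52.62 = 201.27 million.
Unemployment rate = 10.59 / 148.65 = 7.12%.
Labor force participation rate = 148.65 / 201.27 = 73.86%.

Unemployment rate ≈ 7.12%; labor force participation rate ≈ 73.86%.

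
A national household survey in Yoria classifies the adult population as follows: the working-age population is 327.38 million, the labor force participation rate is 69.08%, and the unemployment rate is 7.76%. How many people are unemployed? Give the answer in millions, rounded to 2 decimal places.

Labor force = 0.6908 × 327.38 = 226.15 million.
Unemployed = 0.0776 × 226.15 ≈ 17.55 million.

About 17.55 million are unemployed.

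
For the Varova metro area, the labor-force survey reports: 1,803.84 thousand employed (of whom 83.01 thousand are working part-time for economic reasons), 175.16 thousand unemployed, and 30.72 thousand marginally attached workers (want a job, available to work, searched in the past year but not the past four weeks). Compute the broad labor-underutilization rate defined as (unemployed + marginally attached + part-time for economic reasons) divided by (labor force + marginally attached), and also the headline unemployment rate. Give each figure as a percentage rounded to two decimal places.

Broad underutilization rate ≈ 14.37%; headline unemployment rate ≈ 8.85%.

Labor force = 1,803.84 + 175.16 = 1,979.00 thousand.
Numerator = 175.16 + 30.72 + 83.01 = 288.89 thousand.
Denominator = 1,979.00 + 30.72 = 2,009.72 thousand.
Broad rate = 288.89 / 2,009.72 = 14.37%.
Headline unemployment rate = 175.16 / 1,979.00 = 8.85%.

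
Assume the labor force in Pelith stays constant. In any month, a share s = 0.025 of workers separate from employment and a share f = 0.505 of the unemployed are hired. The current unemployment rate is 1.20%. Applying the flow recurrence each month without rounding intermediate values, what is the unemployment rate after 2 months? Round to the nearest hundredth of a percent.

Unemployment rate after two months ≈ 3.94%.

With a fixed labor force, u_{t+1} = u_t + s·(1−u_t) − f·u_t = u_t·(1−s−f) + s.
Here 1−s−f = 0.470 and s = 0.025.
u_1 = 0.012000 × 0.470 + 0.025 = 0.030640.
u_2 = 0.030640 × 0.470 + 0.025 = 0.039401.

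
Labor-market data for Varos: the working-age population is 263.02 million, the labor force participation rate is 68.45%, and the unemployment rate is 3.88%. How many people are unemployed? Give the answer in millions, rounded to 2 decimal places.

Labor force = 0.6845 × 263.02 = 180.04 million.
Unemployed = 0.0388 × 180.04 ≈ 6.99 million.

About 6.99 million are unemployed.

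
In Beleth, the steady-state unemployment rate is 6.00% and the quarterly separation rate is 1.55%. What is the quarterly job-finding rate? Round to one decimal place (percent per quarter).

Job-finding rate ≈ 24.3% per quarter.

From u* = s/(s+f): f = s·(1−u)/u.
f = 1.55 × (1 − 0.0600) / 0.0600 = 1.4570 / 0.0600 ≈ 24.3% per quarter.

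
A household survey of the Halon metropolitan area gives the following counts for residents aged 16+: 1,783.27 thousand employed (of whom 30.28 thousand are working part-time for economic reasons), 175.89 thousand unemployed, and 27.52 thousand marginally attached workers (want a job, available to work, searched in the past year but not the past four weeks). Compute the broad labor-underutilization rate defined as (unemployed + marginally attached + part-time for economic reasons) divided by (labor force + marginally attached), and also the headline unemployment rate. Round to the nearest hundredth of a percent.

Broad underutilization rate ≈ 11.76%; headline unemployment rate ≈ 8.98%.

Labor force = 1,783.27 + 175.89 = 1,959.16 thousand.
Numerator = 175.89 + 27.52 + 30.28 = 233.69 thousand.
Denominator = 1,959.16 + 27.52 = 1,986.68 thousand.
Broad rate = 233.69 / 1,986.68 = 11.76%.
Headline unemployment rate = 175.89 / 1,959.16 = 8.98%.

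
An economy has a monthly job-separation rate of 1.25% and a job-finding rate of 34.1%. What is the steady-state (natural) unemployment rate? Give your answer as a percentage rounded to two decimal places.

At steady state the flows balance: s·E = f·U, so U/(E+U) = s/(s+f).
u* = 1.25 / (1.25 + 34.1) = 1.25 / 35.35 = 3.54%.

Steady-state unemployment rate ≈ 3.54%.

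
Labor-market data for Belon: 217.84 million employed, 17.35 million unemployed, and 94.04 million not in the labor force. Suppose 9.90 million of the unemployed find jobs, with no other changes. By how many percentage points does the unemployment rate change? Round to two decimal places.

The unemployment rate changes by −4.21 percentage points.

Initially, labor force = 217.84 + 17.35 = 235.19 million, so u = 17.35/235.19 = 7.38%.
After the change, unemployed falls and employed rises by 9.90; labor force unchanged → E = 227.74, U = 7.45, labor force = 235.19 million.
New unemployment rate = 7.45 / 235.19 = 3.17%.
Change = 3.17% − 7.38% = −4.21 percentage points.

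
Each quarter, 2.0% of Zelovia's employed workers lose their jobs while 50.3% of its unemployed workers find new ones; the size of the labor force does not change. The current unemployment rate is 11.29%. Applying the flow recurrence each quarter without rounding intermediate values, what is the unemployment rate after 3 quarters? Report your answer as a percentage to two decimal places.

Unemployment rate after three quarters ≈ 4.63%.

With a fixed labor force, u_{t+1} = u_t + s·(1−u_t) − f·u_t = u_t·(1−s−f) + s.
Here 1−s−f = 0.477 and s = 0.020.
u_1 = 0.112900 × 0.477 + 0.020 = 0.073853.
u_2 = 0.073853 × 0.477 + 0.020 = 0.055228.
u_3 = 0.055228 × 0.477 + 0.020 = 0.046344.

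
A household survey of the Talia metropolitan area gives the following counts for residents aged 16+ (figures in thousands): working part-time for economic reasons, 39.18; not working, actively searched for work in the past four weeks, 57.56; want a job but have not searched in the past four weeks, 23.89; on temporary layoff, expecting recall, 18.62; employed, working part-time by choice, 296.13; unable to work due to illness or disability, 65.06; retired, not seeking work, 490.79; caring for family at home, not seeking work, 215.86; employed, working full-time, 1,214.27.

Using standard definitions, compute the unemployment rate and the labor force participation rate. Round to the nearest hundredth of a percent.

Employed = 39.18 + 296.13 + 1,214.27 = 1,549.58 thousand (anyone who worked, including part-time for economic reasons, counts as employed).
Unemployed = 57.56 + 18.62 = 76.18 thousand (jobless and actively searching, or on temporary layoff).
Labor force = 1,549.58 + 76.18 = 1,625.76 thousand.
Not in labor force = 23.89 + 65.06 + 490.79 + 215.86 = 795.60 thousand (those not working and not actively searching are outside the labor force — including those who want a job but have given up searching).
Civilian working-age population = 1,625.76 + 795.60 = 2,421.36 thousand.
Unemployment rate = 76.18 / 1,625.76 = 4.69%.
Labor force participation rate = 1,625.76 / 2,421.36 = 67.14%.

Unemployment rate ≈ 4.69%; labor force participation rate ≈ 67.14%.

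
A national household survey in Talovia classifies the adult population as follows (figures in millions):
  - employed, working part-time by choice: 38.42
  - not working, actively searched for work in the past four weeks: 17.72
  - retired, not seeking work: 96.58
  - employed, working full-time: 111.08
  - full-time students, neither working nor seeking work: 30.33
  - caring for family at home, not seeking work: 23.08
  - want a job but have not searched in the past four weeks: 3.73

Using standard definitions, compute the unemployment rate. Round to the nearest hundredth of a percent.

Employed = 38.42 + 111.08 = 149.50 million.
Unemployed = 17.72 million.
Labor force = 149.50 + 17.72 = 167.22 million.
Unemployment rate = 17.72 / 167.22 = 10.60%.

Unemployment rate ≈ 10.60%.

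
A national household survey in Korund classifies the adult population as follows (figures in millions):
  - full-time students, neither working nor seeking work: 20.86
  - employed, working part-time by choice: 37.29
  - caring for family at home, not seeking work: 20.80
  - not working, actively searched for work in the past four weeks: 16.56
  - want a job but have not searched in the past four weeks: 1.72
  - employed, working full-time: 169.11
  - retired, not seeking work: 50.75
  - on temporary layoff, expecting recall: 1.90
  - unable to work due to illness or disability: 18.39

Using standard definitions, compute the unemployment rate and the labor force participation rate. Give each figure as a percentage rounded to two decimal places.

Unemployment rate ≈ 8.21%; labor force participation rate ≈ 66.65%.

Employed = 37.29 + 169.11 = 206.40 million.
Unemployed = 16.56 + 1.90 = 18.46 million (jobless and actively searching, or on temporary layoff).
Labor force = 206.40 + 18.46 = 224.86 million.
Not in labor force = 20.86 + 20.80 + 1.72 + 50.75 + 18.39 = 112.52 million (those not working and not actively searching are outside the labor force — including those who want a job but have given up searching).
Civilian working-age population = 224.86 + 112.52 = 337.38 million.
Unemployment rate = 18.46 / 224.86 = 8.21%.
Labor force participation rate = 224.86 / 337.38 = 66.65%.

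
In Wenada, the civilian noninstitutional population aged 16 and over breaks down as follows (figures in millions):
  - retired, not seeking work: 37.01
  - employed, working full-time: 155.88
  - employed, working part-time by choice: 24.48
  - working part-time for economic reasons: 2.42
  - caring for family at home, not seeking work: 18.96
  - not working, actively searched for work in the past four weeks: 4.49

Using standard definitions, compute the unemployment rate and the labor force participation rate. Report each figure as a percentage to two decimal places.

Unemployment rate ≈ 2.40%; labor force participation rate ≈ 76.99%.

Employed = 155.88 + 24.48 + 2.42 = 182.78 million (anyone who worked, including part-time for economic reasons, counts as employed).
Unemployed = 4.49 million.
Labor force = 182.78 + 4.49 = 187.27 million.
Not in labor force = 37.01 + 18.96 = 55.97 million (those not working and not actively searching are outside the labor force).
Civilian working-age population = 187.27 + 55.97 = 243.24 million.
Unemployment rate = 4.49 / 187.27 = 2.40%.
Labor force participation rate = 187.27 / 243.24 = 76.99%.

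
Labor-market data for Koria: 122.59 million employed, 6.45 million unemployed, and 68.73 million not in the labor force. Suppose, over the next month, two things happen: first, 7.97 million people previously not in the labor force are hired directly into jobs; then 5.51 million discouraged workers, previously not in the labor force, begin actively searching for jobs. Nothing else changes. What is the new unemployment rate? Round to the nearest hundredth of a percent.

New unemployment rate ≈ 8.39%.

Initially, labor force = 122.59 + 6.45 = 129.04 million, so u = 6.45/129.04 = 5.00%.
After the first change, employed and labor force both rise by 7.97; unemployed unchanged → E = 130.56, U = 6.45, labor force = 137.01 million.
After the second change, unemployed and labor force both rise by 5.51 → E = 130.56, U = 11.96, labor force = 142.52 million.
New unemployment rate = 11.96 / 142.52 = 8.39%.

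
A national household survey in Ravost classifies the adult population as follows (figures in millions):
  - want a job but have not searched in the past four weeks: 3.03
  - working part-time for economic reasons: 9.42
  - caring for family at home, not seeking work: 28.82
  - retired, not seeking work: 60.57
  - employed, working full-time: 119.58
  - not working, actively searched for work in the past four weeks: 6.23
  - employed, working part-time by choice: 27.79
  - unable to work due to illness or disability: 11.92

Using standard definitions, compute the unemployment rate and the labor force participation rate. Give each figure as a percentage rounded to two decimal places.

Employed = 9.42 + 119.58 + 27.79 = 156.79 million (anyone who worked, including part-time for economic reasons, counts as employed).
Unemployed = 6.23 million.
Labor force = 156.79 + 6.23 = 163.02 million.
Not in labor force = 3.03 + 28.82 + 60.57 + 11.92 = 104.34 million (those not working and not actively searching are outside the labor force — including those who want a job but have given up searching).
Civilian working-age population = 163.02 + 104.34 = 267.36 million.
Unemployment rate = 6.23 / 163.02 = 3.82%.
Labor force participation rate = 163.02 / 267.36 = 60.97%.

Unemployment rate ≈ 3.82%; labor force participation rate ≈ 60.97%.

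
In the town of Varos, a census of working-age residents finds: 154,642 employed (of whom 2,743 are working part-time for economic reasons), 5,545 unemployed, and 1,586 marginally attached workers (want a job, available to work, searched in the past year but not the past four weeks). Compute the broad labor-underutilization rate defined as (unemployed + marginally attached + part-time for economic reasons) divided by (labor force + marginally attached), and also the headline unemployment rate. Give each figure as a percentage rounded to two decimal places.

Labor force = 154,642 + 5,545 = 160,187.
Numerator = 5,545 + 1,586 + 2,743 = 9,874.
Denominator = 160,187 + 1,586 = 161,773.
Broad rate = 9,874 / 161,773 = 6.10%.
Headline unemployment rate = 5,545 / 160,187 = 3.46%.

Broad underutilization rate ≈ 6.10%; headline unemployment rate ≈ 3.46%.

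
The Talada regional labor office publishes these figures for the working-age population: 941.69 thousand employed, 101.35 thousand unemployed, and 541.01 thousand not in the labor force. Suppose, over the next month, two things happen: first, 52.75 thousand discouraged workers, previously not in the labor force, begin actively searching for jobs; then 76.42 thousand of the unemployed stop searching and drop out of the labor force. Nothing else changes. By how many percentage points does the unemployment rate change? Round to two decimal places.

Initially, labor force = 941.69 + 101.35 = 1,043.04 thousand, so u = 101.35/1,043.04 = 9.72%.
After the first change, unemployed and labor force both rise by 52.75 → E = 941.69, U = 154.10, labor force = 1,095.79 thousand.
After the second change, unemployed and labor force both fall by 76.42 → E = 941.69, U = 77.68, labor force = 1,019.37 thousand.
New unemployment rate = 77.68 / 1,019.37 = 7.62%.
Change = 7.62% − 9.72% = −2.10 percentage points.

The unemployment rate changes by −2.10 percentage points.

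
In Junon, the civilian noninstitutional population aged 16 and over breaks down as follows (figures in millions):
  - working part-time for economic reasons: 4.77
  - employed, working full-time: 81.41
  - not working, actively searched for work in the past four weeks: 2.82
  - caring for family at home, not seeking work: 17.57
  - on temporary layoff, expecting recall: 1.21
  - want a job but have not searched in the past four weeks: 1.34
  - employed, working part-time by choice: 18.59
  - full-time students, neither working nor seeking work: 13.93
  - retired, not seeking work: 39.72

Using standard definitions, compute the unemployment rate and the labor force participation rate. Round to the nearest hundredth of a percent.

Unemployment rate ≈ 3.70%; labor force participation rate ≈ 59.99%.

Employed = 4.77 + 81.41 + 18.59 = 104.77 million (anyone who worked, including part-time for economic reasons, counts as employed).
Unemployed = 2.82 + 1.21 = 4.03 million (jobless and actively searching, or on temporary layoff).
Labor force = 104.77 + 4.03 = 108.80 million.
Not in labor force = 17.57 + 1.34 + 13.93 + 39.72 = 72.56 million (those not working and not actively searching are outside the labor force — including those who want a job but have given up searching).
Civilian working-age population = 108.80 + 72.56 = 181.36 million.
Unemployment rate = 4.03 / 108.80 = 3.70%.
Labor force participation rate = 108.80 / 181.36 = 59.99%.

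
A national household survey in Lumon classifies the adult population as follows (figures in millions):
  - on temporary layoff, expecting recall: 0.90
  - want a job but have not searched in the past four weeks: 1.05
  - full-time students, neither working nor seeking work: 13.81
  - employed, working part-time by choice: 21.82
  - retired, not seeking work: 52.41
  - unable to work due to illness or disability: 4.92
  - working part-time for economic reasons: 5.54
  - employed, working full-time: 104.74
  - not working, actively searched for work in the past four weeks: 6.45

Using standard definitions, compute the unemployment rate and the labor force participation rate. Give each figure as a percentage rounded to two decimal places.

Unemployment rate ≈ 5.27%; labor force participation rate ≈ 65.89%.

Employed = 21.82 + 5.54 + 104.74 = 132.10 million (anyone who worked, including part-time for economic reasons, counts as employed).
Unemployed = 0.90 + 6.45 = 7.35 million (jobless and actively searching, or on temporary layoff).
Labor force = 132.10 + 7.35 = 139.45 million.
Not in labor force = 1.05 + 13.81 + 52.41 + 4.92 = 72.19 million (those not working and not actively searching are outside the labor force — including those who want a job but have given up searching).
Civilian working-age population = 139.45 + 72.19 = 211.64 million.
Unemployment rate = 7.35 / 139.45 = 5.27%.
Labor force participation rate = 139.45 / 211.64 = 65.89%.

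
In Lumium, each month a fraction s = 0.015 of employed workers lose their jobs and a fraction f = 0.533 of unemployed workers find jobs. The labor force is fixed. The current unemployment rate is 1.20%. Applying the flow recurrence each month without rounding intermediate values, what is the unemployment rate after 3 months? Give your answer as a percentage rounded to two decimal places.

Unemployment rate after three months ≈ 2.60%.

With a fixed labor force, u_{t+1} = u_t + s·(1−u_t) − f·u_t = u_t·(1−s−f) + s.
Here 1−s−f = 0.452 and s = 0.015.
u_1 = 0.012000 × 0.452 + 0.015 = 0.020424.
u_2 = 0.020424 × 0.452 + 0.015 = 0.024232.
u_3 = 0.024232 × 0.452 + 0.015 = 0.025953.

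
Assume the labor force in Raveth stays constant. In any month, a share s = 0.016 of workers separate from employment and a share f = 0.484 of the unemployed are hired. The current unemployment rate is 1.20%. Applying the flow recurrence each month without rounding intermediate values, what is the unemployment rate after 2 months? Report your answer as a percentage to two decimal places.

With a fixed labor force, u_{t+1} = u_t + s·(1−u_t) − f·u_t = u_t·(1−s−f) + s.
Here 1−s−f = 0.500 and s = 0.016.
u_1 = 0.012000 × 0.500 + 0.016 = 0.022000.
u_2 = 0.022000 × 0.500 + 0.016 = 0.027000.

Unemployment rate after two months ≈ 2.70%.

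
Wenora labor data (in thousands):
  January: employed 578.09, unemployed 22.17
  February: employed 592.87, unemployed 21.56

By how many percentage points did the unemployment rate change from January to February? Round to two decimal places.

The unemployment rate changed by −0.18 percentage points.

January: labor force = 578.09 + 22.17 = 600.26; u = 22.17/600.26 = 3.69%.
February: labor force = 592.87 + 21.56 = 614.43; u = 21.56/614.43 = 3.51%.
Change = 3.51% − 3.69% = −0.18 pp.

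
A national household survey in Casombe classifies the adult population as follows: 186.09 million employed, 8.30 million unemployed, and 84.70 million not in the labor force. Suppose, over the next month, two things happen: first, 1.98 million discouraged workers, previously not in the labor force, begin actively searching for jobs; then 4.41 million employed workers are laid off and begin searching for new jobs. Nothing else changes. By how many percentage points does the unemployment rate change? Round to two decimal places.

The unemployment rate changes by +3.21 percentage points.

Initially, labor force = 186.09 + 8.30 = 194.39 million, so u = 8.30/194.39 = 4.27%.
After the first change, unemployed and labor force both rise by 1.98 → E = 186.09, U = 10.28, labor force = 196.37 million.
After the second change, employed falls and unemployed rises by 4.41; labor force unchanged → E = 181.68, U = 14.69, labor force = 196.37 million.
New unemployment rate = 14.69 / 196.37 = 7.48%.
Change = 7.48% − 4.27% = +3.21 percentage points.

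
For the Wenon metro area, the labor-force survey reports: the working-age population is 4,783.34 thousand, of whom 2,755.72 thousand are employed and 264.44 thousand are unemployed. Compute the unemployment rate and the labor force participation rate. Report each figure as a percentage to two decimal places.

Unemployment rate ≈ 8.76%; labor force participation rate ≈ 63.14%.

Labor force = employed + unemployed = 2,755.72 + 264.44 = 3,020.16 thousand.
Unemployment rate = 264.44 / 3,020.16 = 8.76%.
Labor force participation rate = 3,020.16 / 4,783.34 = 63.14%.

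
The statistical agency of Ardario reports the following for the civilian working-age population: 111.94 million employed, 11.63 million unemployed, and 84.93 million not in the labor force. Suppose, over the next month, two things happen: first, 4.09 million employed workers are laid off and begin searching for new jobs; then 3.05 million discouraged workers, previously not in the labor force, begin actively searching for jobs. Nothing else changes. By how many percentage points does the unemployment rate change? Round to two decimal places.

Initially, labor force = 111.94 + 11.63 = 123.57 million, so u = 11.63/123.57 = 9.41%.
After the first change, employed falls and unemployed rises by 4.09; labor force unchanged → E = 107.85, U = 15.72, labor force = 123.57 million.
After the second change, unemployed and labor force both rise by 3.05 → E = 107.85, U = 18.77, labor force = 126.62 million.
New unemployment rate = 18.77 / 126.62 = 14.82%.
Change = 14.82% − 9.41% = +5.41 percentage points.

The unemployment rate changes by +5.41 percentage points.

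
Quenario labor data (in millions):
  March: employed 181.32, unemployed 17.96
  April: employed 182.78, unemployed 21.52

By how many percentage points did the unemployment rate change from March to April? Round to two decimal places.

The unemployment rate changed by +1.52 percentage points.

March: labor force = 181.32 + 17.96 = 199.28; u = 17.96/199.28 = 9.01%.
April: labor force = 182.78 + 21.52 = 204.30; u = 21.52/204.30 = 10.53%.
Change = 10.53% − 9.01% = +1.52 pp.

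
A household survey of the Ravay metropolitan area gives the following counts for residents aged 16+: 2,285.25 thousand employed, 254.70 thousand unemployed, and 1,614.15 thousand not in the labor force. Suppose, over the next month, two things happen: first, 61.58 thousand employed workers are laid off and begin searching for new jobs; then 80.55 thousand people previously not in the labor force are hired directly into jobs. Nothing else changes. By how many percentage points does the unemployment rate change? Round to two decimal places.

Initially, labor force = 2,285.25 + 254.70 = 2,539.95 thousand, so u = 254.70/2,539.95 = 10.03%.
After the first change, employed falls and unemployed rises by 61.58; labor force unchanged → E = 2,223.67, U = 316.28, labor force = 2,539.95 thousand.
After the second change, employed and labor force both rise by 80.55; unemployed unchanged → E = 2,304.22, U = 316.28, labor force = 2,620.50 thousand.
New unemployment rate = 316.28 / 2,620.50 = 12.07%.
Change = 12.07% − 10.03% = +2.04 percentage points.

The unemployment rate changes by +2.04 percentage points.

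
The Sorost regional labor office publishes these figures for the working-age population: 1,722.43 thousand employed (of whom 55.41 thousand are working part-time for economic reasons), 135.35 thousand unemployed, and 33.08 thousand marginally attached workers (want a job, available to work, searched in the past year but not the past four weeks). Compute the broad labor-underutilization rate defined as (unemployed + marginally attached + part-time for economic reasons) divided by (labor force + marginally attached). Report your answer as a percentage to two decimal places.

Broad underutilization rate ≈ 11.84%.

Labor force = 1,722.43 + 135.35 = 1,857.78 thousand.
Numerator = 135.35 + 33.08 + 55.41 = 223.84 thousand.
Denominator = 1,857.78 + 33.08 = 1,890.86 thousand.
Broad rate = 223.84 / 1,890.86 = 11.84%.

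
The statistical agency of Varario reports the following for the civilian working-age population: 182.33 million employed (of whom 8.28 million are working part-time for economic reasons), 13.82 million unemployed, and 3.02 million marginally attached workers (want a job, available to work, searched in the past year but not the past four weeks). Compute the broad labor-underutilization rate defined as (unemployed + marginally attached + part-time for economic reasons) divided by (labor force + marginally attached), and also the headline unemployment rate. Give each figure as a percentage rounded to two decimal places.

Broad underutilization rate ≈ 12.61%; headline unemployment rate ≈ 7.05%.

Labor force = 182.33 + 13.82 = 196.15 million.
Numerator = 13.82 + 3.02 + 8.28 = 25.12 million.
Denominator = 196.15 + 3.02 = 199.17 million.
Broad rate = 25.12 / 199.17 = 12.61%.
Headline unemployment rate = 13.82 / 196.15 = 7.05%.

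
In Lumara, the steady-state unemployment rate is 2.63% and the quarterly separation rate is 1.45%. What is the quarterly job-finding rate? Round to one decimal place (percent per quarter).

From u* = s/(s+f): f = s·(1−u)/u.
f = 1.45 × (1 − 0.0263) / 0.0263 = 1.4119 / 0.0263 ≈ 53.7% per quarter.

Job-finding rate ≈ 53.7% per quarter.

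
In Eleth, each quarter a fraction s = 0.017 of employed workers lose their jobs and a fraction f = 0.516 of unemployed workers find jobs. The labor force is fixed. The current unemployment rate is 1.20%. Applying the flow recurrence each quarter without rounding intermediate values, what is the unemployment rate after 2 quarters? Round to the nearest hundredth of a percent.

Unemployment rate after two quarters ≈ 2.76%.

With a fixed labor force, u_{t+1} = u_t + s·(1−u_t) − f·u_t = u_t·(1−s−f) + s.
Here 1−s−f = 0.467 and s = 0.017.
u_1 = 0.012000 × 0.467 + 0.017 = 0.022604.
u_2 = 0.022604 × 0.467 + 0.017 = 0.027556.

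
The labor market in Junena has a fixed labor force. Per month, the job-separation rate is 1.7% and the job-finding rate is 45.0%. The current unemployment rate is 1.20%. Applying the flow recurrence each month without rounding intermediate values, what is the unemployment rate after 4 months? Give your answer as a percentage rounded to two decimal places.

With a fixed labor force, u_{t+1} = u_t + s·(1−u_t) − f·u_t = u_t·(1−s−f) + s.
Here 1−s−f = 0.533 and s = 0.017.
u_1 = 0.012000 × 0.533 + 0.017 = 0.023396.
u_2 = 0.023396 × 0.533 + 0.017 = 0.029470.
u_3 = 0.029470 × 0.533 + 0.017 = 0.032708.
u_4 = 0.032708 × 0.533 + 0.017 = 0.034433.

Unemployment rate after four months ≈ 3.44%.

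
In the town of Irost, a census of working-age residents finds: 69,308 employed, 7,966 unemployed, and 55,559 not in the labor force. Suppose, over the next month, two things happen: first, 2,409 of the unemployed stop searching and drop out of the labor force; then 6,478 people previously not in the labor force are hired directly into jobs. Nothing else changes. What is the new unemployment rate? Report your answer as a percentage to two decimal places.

New unemployment rate ≈ 6.83%.

Initially, labor force = 69,308 + 7,966 = 77,274, so u = 7,966/77,274 = 10.31%.
After the first change, unemployed and labor force both fall by 2,409 → E = 69,308, U = 5,557, labor force = 74,865.
After the second change, employed and labor force both rise by 6,478; unemployed unchanged → E = 75,786, U = 5,557, labor force = 81,343.
New unemployment rate = 5,557 / 81,343 = 6.83%.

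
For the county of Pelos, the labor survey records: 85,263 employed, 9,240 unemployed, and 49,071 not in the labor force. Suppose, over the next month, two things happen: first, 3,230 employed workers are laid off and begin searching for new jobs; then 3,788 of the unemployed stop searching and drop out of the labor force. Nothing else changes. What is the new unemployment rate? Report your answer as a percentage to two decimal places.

New unemployment rate ≈ 9.57%.

Initially, labor force = 85,263 + 9,240 = 94,503, so u = 9,240/94,503 = 9.78%.
After the first change, employed falls and unemployed rises by 3,230; labor force unchanged → E = 82,033, U = 12,470, labor force = 94,503.
After the second change, unemployed and labor force both fall by 3,788 → E = 82,033, U = 8,682, labor force = 90,715.
New unemployment rate = 8,682 / 90,715 = 9.57%.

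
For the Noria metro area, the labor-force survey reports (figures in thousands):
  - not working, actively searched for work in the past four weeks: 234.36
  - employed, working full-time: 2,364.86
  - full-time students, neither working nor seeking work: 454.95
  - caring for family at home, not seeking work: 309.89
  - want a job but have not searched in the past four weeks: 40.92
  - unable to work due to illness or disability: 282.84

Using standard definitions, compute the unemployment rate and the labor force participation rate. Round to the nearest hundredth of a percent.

Unemployment rate ≈ 9.02%; labor force participation rate ≈ 70.48%.

Employed = 2,364.86 thousand.
Unemployed = 234.36 thousand.
Labor force = 2,364.86 + 234.36 = 2,599.22 thousand.
Not in labor force = 454.95 + 309.89 + 40.92 + 282.84 = 1,088.60 thousand (those not working and not actively searching are outside the labor force — including those who want a job but have given up searching).
Civilian working-age population = 2,599.22 + 1,088.60 = 3,687.82 thousand.
Unemployment rate = 234.36 / 2,599.22 = 9.02%.
Labor force participation rate = 2,599.22 / 3,687.82 = 70.48%.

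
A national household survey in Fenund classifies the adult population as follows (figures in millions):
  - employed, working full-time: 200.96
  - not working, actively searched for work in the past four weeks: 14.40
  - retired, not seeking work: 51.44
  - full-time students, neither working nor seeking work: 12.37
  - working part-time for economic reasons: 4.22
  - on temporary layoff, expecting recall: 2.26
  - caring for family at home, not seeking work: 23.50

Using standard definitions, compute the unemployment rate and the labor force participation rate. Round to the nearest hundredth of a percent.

Employed = 200.96 + 4.22 = 205.18 million (anyone who worked, including part-time for economic reasons, counts as employed).
Unemployed = 14.40 + 2.26 = 16.66 million (jobless and actively searching, or on temporary layoff).
Labor force = 205.18 + 16.66 = 221.84 million.
Not in labor force = 51.44 + 12.37 + 23.50 = 87.31 million (those not working and not actively searching are outside the labor force).
Civilian working-age population = 221.84 + 87.31 = 309.15 million.
Unemployment rate = 16.66 / 221.84 = 7.51%.
Labor force participation rate = 221.84 / 309.15 = 71.76%.

Unemployment rate ≈ 7.51%; labor force participation rate ≈ 71.76%.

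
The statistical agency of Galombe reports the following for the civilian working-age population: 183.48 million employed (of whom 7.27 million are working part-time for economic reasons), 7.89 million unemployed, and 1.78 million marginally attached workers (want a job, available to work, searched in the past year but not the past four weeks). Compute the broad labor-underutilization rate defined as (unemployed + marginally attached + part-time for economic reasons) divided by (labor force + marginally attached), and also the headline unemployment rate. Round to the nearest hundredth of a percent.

Labor force = 183.48 + 7.89 = 191.37 million.
Numerator = 7.89 + 1.78 + 7.27 = 16.94 million.
Denominator = 191.37 + 1.78 = 193.15 million.
Broad rate = 16.94 / 193.15 = 8.77%.
Headline unemployment rate = 7.89 / 191.37 = 4.12%.

Broad underutilization rate ≈ 8.77%; headline unemployment rate ≈ 4.12%.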